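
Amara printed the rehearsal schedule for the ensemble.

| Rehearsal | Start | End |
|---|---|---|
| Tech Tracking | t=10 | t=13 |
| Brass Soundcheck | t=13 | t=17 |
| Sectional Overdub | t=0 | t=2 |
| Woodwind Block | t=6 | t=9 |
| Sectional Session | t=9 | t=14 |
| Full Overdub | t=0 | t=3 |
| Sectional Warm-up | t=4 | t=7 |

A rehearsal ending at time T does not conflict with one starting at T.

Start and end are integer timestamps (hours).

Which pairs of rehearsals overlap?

Brass Soundcheck & Sectional Session, Full Overdub & Sectional Overdub, Sectional Session & Tech Tracking, Sectional Warm-up & Woodwind Block

Sorted by start: Sectional Overdub, Full Overdub, Sectional Warm-up, Woodwind Block, Sectional Session, Tech Tracking, Brass Soundcheck.
Full Overdub starts before Sectional Overdub ends → Sectional Overdub and Full Overdub overlap.
Sectional Warm-up starts after Sectional Overdub ends; Sectional Overdub is clear from here.
Sectional Warm-up starts after Full Overdub ends; Full Overdub is clear from here.
Woodwind Block starts before Sectional Warm-up ends → Sectional Warm-up and Woodwind Block overlap.
Sectional Session starts after Sectional Warm-up ends; Sectional Warm-up is clear from here.
Sectional Session starts exactly when Woodwind Block ends (back-to-back, no overlap); Woodwind Block is clear from here.
Tech Tracking starts before Sectional Session ends → Sectional Session and Tech Tracking overlap.
Brass Soundcheck starts before Sectional Session ends → Sectional Session and Brass Soundcheck overlap.
Brass Soundcheck starts exactly when Tech Tracking ends (back-to-back, no overlap).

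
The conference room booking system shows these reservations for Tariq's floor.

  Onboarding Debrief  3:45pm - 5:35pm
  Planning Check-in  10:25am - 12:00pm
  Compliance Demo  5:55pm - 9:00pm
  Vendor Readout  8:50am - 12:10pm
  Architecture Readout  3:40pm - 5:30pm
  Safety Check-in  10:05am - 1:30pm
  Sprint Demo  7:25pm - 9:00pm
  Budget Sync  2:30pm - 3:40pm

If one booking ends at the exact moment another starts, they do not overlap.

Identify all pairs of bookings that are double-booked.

Architecture Readout & Onboarding Debrief, Compliance Demo & Sprint Demo, Planning Check-in & Safety Check-in, Planning Check-in & Vendor Readout, Safety Check-in & Vendor Readout

Sorted by start: Vendor Readout, Safety Check-in, Planning Check-in, Budget Sync, Architecture Readout, Onboarding Debrief, Compliance Demo, Sprint Demo.
Safety Check-in starts before Vendor Readout ends → Vendor Readout and Safety Check-in overlap.
Planning Check-in starts before Vendor Readout ends → Vendor Readout and Planning Check-in overlap.
Budget Sync starts after Vendor Readout ends — done with Vendor Readout.
Planning Check-in starts before Safety Check-in ends → Safety Check-in and Planning Check-in overlap.
Budget Sync starts after Safety Check-in ends — done with Safety Check-in.
Budget Sync starts after Planning Check-in ends — done with Planning Check-in.
Architecture Readout starts exactly when Budget Sync ends (back-to-back, no overlap) — done with Budget Sync.
Onboarding Debrief starts before Architecture Readout ends → Architecture Readout and Onboarding Debrief overlap.
Compliance Demo starts after Architecture Readout ends — done with Architecture Readout.
Compliance Demo starts after Onboarding Debrief ends — done with Onboarding Debrief.
Sprint Demo starts before Compliance Demo ends → Compliance Demo and Sprint Demo overlap.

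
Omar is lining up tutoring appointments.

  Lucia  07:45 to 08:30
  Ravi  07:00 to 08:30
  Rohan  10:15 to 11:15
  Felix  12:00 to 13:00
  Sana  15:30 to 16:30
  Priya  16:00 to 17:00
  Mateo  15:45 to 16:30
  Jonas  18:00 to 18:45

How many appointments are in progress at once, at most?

3

Sort all start/end points and keep a running count:
07:00 start Ravi → 1
07:45 start Lucia → 2
08:30 end Lucia → 1
08:30 end Ravi → 0
10:15 start Rohan → 1
11:15 end Rohan → 0
12:00 start Felix → 1
13:00 end Felix → 0
15:30 start Sana → 1
15:45 start Mateo → 2
16:00 start Priya → 3
16:30 end Mateo → 2
16:30 end Sana → 1
17:00 end Priya → 0
18:00 start Jonas → 1
18:45 end Jonas → 0
Peak is 3, at 16:00 (Mateo, Priya, Sana).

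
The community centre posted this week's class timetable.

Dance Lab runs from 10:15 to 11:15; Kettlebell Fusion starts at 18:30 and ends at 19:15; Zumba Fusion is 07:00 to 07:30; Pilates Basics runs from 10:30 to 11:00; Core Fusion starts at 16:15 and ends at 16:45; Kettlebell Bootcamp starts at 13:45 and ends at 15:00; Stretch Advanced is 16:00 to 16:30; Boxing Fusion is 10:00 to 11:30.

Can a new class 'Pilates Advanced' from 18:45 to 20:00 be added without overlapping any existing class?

No — it overlaps Kettlebell Fusion

Zumba Fusion: ends 07:30 at or before Pilates Advanced starts 18:45 → clear.
Boxing Fusion: ends 11:30 at or before Pilates Advanced starts 18:45 → clear.
Dance Lab: ends 11:15 at or before Pilates Advanced starts 18:45 → clear.
Pilates Basics: ends 11:00 at or before Pilates Advanced starts 18:45 → clear.
Kettlebell Bootcamp: ends 15:00 at or before Pilates Advanced starts 18:45 → clear.
Stretch Advanced: ends 16:30 at or before Pilates Advanced starts 18:45 → clear.
Core Fusion: ends 16:45 at or before Pilates Advanced starts 18:45 → clear.
Kettlebell Fusion: starts 18:30 before Pilates Advanced ends 20:00, and ends 19:15 after Pilates Advanced starts 18:45 → overlap.
Pilates Advanced overlaps Kettlebell Fusion.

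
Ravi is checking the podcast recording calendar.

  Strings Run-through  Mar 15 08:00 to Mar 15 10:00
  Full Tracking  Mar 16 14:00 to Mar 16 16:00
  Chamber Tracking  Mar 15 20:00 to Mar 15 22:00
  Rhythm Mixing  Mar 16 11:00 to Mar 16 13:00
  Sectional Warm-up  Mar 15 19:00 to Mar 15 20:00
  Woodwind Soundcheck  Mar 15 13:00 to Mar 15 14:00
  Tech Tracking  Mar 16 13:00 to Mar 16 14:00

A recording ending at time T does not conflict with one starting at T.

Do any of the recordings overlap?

Sorted by start: Strings Run-through, Woodwind Soundcheck, Sectional Warm-up, Chamber Tracking, Rhythm Mixing, Tech Tracking, Full Tracking.
Woodwind Soundcheck starts after Strings Run-through ends, so Strings Run-through has no further overlaps.
Sectional Warm-up starts after Woodwind Soundcheck ends, so Woodwind Soundcheck has no further overlaps.
Chamber Tracking starts exactly when Sectional Warm-up ends (back-to-back, no overlap), so Sectional Warm-up has no further overlaps.
Rhythm Mixing starts after Chamber Tracking ends, so Chamber Tracking has no further overlaps.
Tech Tracking starts exactly when Rhythm Mixing ends (back-to-back, no overlap), so Rhythm Mixing has no further overlaps.
Full Tracking starts exactly when Tech Tracking ends (back-to-back, no overlap).
Every pair is clear; the schedule has no overlaps.

No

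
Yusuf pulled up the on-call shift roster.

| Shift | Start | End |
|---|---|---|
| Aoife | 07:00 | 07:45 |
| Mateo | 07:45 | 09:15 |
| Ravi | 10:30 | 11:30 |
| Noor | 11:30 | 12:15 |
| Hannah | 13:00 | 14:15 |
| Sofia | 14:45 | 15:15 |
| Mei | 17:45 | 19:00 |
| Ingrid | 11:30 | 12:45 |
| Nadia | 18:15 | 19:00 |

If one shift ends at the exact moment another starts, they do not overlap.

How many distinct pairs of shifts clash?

2

Sorted by start: Aoife, Mateo, Ravi, Noor, Ingrid, Hannah, Sofia, Mei, Nadia.
Mateo starts exactly when Aoife ends (back-to-back, no overlap), so Aoife has no further overlaps.
Ravi starts after Mateo ends, so Mateo has no further overlaps.
Noor starts exactly when Ravi ends (back-to-back, no overlap), so Ravi has no further overlaps.
Ingrid starts before Noor ends → Noor and Ingrid overlap.
Hannah starts after Noor ends, so Noor has no further overlaps.
Hannah starts after Ingrid ends, so Ingrid has no further overlaps.
Sofia starts after Hannah ends, so Hannah has no further overlaps.
Mei starts after Sofia ends, so Sofia has no further overlaps.
Nadia starts before Mei ends → Mei and Nadia overlap.
Overlapping pairs: Ingrid & Noor, Mei & Nadia — 2 in total.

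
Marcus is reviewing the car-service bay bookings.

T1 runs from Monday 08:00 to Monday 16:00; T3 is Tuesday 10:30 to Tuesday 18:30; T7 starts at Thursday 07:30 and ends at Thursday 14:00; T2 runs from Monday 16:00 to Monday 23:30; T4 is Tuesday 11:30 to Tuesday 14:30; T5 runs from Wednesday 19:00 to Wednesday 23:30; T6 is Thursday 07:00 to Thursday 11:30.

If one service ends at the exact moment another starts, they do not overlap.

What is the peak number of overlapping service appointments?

Walk through starts and ends in time order (an end at T is processed before a start at T):
Monday 08:00 start T1 → 1
Monday 16:00 end T1 → 0
Monday 16:00 start T2 → 1
Monday 23:30 end T2 → 0
Tuesday 10:30 start T3 → 1
Tuesday 11:30 start T4 → 2
Tuesday 14:30 end T4 → 1
Tuesday 18:30 end T3 → 0
Wednesday 19:00 start T5 → 1
Wednesday 23:30 end T5 → 0
Thursday 07:00 start T6 → 1
Thursday 07:30 start T7 → 2
Thursday 11:30 end T6 → 1
Thursday 14:00 end T7 → 0
Peak is 2, at Tuesday 11:30 (T3, T4).

2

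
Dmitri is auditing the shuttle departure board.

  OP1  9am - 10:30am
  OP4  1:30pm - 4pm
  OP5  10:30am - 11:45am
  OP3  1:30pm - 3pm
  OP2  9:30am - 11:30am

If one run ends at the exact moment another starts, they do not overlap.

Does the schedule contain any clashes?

Check each pair: they overlap iff neither finishes before the other starts.
Sorted by start: OP1, OP2, OP5, OP3, OP4.
OP2 starts before OP1 ends → OP1 and OP2 overlap.
That's a conflict, so the schedule is not conflict-free.

Yes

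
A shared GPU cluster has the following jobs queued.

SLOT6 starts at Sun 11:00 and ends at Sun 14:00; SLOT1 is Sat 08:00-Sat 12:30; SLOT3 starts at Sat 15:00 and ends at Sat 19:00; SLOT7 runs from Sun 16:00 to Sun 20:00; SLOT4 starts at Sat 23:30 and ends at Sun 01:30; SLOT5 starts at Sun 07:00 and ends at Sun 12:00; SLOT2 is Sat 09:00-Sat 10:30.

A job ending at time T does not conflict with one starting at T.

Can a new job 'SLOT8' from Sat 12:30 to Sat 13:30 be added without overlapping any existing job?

SLOT1: ends Sat 12:30 at or before SLOT8 starts Sat 12:30 → clear.
SLOT2: ends Sat 10:30 at or before SLOT8 starts Sat 12:30 → clear.
SLOT3: starts Sat 15:00 at or after SLOT8 ends Sat 13:30 → clear.
SLOT4: starts Sat 23:30 at or after SLOT8 ends Sat 13:30 → clear.
SLOT5: starts Sun 07:00 at or after SLOT8 ends Sat 13:30 → clear.
SLOT6: starts Sun 11:00 at or after SLOT8 ends Sat 13:30 → clear.
SLOT7: starts Sun 16:00 at or after SLOT8 ends Sat 13:30 → clear.

Yes — the slot is free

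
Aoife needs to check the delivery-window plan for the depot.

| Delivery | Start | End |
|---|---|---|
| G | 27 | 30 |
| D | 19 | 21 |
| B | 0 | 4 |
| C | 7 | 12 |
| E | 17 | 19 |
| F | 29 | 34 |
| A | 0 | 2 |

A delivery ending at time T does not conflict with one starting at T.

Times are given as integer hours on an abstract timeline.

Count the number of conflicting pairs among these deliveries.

Check each pair: they overlap iff neither finishes before the other starts.
Sorted by start: A, B, C, E, D, G, F.
B starts before A ends → A and B overlap.
C starts after A ends, so nothing later overlaps A either.
C starts after B ends, so nothing later overlaps B either.
E starts after C ends, so nothing later overlaps C either.
D starts exactly when E ends (back-to-back, no overlap), so nothing later overlaps E either.
G starts after D ends, so nothing later overlaps D either.
F starts before G ends → G and F overlap.
Overlapping pairs: A & B, F & G — 2 in total.

2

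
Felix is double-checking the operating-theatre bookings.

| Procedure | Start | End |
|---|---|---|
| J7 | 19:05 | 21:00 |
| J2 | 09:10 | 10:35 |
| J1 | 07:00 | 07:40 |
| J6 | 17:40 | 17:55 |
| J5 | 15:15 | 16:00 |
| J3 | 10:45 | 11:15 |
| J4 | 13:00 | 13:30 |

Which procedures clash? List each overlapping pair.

Sorted by start: J1, J2, J3, J4, J5, J6, J7.
J2 starts after J1 ends, so J1 has no further overlaps.
J3 starts after J2 ends, so J2 has no further overlaps.
J4 starts after J3 ends, so J3 has no further overlaps.
J5 starts after J4 ends, so J4 has no further overlaps.
J6 starts after J5 ends, so J5 has no further overlaps.
J7 starts after J6 ends.

no overlapping pairs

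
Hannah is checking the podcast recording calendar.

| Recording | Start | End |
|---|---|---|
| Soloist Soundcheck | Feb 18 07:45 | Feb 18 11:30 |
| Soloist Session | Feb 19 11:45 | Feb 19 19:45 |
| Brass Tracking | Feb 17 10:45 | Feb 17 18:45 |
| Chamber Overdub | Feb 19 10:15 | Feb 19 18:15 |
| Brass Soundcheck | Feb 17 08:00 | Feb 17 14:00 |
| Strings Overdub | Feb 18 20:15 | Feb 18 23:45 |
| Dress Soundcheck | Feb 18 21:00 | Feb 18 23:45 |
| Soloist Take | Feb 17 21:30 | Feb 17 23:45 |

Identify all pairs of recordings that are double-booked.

Two intervals overlap when each starts before the other ends.
Sorted by start: Brass Soundcheck, Brass Tracking, Soloist Take, Soloist Soundcheck, Strings Overdub, Dress Soundcheck, Chamber Overdub, Soloist Session.
Brass Tracking starts before Brass Soundcheck ends → Brass Soundcheck and Brass Tracking overlap.
Soloist Take starts after Brass Soundcheck ends, so Brass Soundcheck has no further overlaps.
Soloist Take starts after Brass Tracking ends, so Brass Tracking has no further overlaps.
Soloist Soundcheck starts after Soloist Take ends, so Soloist Take has no further overlaps.
Strings Overdub starts after Soloist Soundcheck ends, so Soloist Soundcheck has no further overlaps.
Dress Soundcheck starts before Strings Overdub ends → Strings Overdub and Dress Soundcheck overlap.
Chamber Overdub starts after Strings Overdub ends, so Strings Overdub has no further overlaps.
Chamber Overdub starts after Dress Soundcheck ends, so Dress Soundcheck has no further overlaps.
Soloist Session starts before Chamber Overdub ends → Chamber Overdub and Soloist Session overlap.

Brass Soundcheck & Brass Tracking, Chamber Overdub & Soloist Session, Dress Soundcheck & Strings Overdub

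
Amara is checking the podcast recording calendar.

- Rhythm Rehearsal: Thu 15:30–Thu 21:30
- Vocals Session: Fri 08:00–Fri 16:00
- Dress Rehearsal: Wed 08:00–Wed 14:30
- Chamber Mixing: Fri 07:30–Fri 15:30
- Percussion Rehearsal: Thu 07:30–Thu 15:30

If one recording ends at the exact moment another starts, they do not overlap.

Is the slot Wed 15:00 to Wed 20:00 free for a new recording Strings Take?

Yes — the slot is free

Dress Rehearsal: ends Wed 14:30 at or before Strings Take starts Wed 15:00 → clear.
Percussion Rehearsal: starts Thu 07:30 at or after Strings Take ends Wed 20:00 → clear.
Rhythm Rehearsal: starts Thu 15:30 at or after Strings Take ends Wed 20:00 → clear.
Chamber Mixing: starts Fri 07:30 at or after Strings Take ends Wed 20:00 → clear.
Vocals Session: starts Fri 08:00 at or after Strings Take ends Wed 20:00 → clear.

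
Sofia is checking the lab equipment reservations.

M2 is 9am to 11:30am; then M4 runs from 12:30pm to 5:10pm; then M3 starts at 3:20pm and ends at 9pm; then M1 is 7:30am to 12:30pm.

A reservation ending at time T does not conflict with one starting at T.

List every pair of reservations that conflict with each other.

Sorted by start: M1, M2, M4, M3.
M2 starts before M1 ends → M1 and M2 overlap.
M4 starts exactly when M1 ends (back-to-back, no overlap), so M1 has no further overlaps.
M4 starts after M2 ends, so M2 has no further overlaps.
M3 starts before M4 ends → M4 and M3 overlap.

M1 & M2, M3 & M4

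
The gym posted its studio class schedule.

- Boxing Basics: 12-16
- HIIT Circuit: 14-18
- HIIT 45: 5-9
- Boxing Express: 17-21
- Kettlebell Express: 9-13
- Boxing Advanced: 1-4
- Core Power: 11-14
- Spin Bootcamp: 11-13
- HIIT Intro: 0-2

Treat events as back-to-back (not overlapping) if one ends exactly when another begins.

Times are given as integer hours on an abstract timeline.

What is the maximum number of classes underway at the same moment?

Walk through starts and ends in time order (an end at T is processed before a start at T):
0 start HIIT Intro → 1
1 start Boxing Advanced → 2
2 end HIIT Intro → 1
4 end Boxing Advanced → 0
5 start HIIT 45 → 1
9 end HIIT 45 → 0
9 start Kettlebell Express → 1
11 start Core Power → 2
11 start Spin Bootcamp → 3
12 start Boxing Basics → 4
13 end Kettlebell Express → 3
13 end Spin Bootcamp → 2
14 end Core Power → 1
14 start HIIT Circuit → 2
16 end Boxing Basics → 1
17 start Boxing Express → 2
18 end HIIT Circuit → 1
21 end Boxing Express → 0
Peak is 4, at 12 (Boxing Basics, Core Power, Kettlebell Express, Spin Bootcamp).

4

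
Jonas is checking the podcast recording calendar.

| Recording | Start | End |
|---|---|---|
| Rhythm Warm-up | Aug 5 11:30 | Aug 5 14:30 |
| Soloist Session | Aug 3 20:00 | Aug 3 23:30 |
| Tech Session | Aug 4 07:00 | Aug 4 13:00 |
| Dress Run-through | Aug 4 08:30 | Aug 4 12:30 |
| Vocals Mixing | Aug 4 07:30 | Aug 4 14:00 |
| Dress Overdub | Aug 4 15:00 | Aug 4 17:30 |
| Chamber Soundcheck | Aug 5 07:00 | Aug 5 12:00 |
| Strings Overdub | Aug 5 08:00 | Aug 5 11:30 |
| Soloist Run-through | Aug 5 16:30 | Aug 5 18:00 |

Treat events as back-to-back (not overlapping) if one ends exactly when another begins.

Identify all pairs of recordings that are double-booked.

Sorted by start: Soloist Session, Tech Session, Vocals Mixing, Dress Run-through, Dress Overdub, Chamber Soundcheck, Strings Overdub, Rhythm Warm-up, Soloist Run-through.
Tech Session starts after Soloist Session ends, so nothing later overlaps Soloist Session either.
Vocals Mixing starts before Tech Session ends → Tech Session and Vocals Mixing overlap.
Dress Run-through starts before Tech Session ends → Tech Session and Dress Run-through overlap.
Dress Overdub starts after Tech Session ends, so nothing later overlaps Tech Session either.
Dress Run-through starts before Vocals Mixing ends → Vocals Mixing and Dress Run-through overlap.
Dress Overdub starts after Vocals Mixing ends, so nothing later overlaps Vocals Mixing either.
Dress Overdub starts after Dress Run-through ends, so nothing later overlaps Dress Run-through either.
Chamber Soundcheck starts after Dress Overdub ends, so nothing later overlaps Dress Overdub either.
Strings Overdub starts before Chamber Soundcheck ends → Chamber Soundcheck and Strings Overdub overlap.
Rhythm Warm-up starts before Chamber Soundcheck ends → Chamber Soundcheck and Rhythm Warm-up overlap.
Soloist Run-through starts after Chamber Soundcheck ends.
Rhythm Warm-up starts exactly when Strings Overdub ends (back-to-back, no overlap), so nothing later overlaps Strings Overdub either.
Soloist Run-through starts after Rhythm Warm-up ends.

Chamber Soundcheck & Rhythm Warm-up, Chamber Soundcheck & Strings Overdub, Dress Run-through & Tech Session, Dress Run-through & Vocals Mixing, Tech Session & Vocals Mixing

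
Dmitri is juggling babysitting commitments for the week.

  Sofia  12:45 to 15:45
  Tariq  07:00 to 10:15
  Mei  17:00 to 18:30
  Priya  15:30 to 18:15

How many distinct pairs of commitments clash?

Sorted by start: Tariq, Sofia, Priya, Mei.
Sofia starts after Tariq ends; Tariq is clear from here.
Priya starts before Sofia ends → Sofia and Priya overlap.
Mei starts after Sofia ends.
Mei starts before Priya ends → Priya and Mei overlap.
Overlapping pairs: Mei & Priya, Priya & Sofia — 2 in total.

2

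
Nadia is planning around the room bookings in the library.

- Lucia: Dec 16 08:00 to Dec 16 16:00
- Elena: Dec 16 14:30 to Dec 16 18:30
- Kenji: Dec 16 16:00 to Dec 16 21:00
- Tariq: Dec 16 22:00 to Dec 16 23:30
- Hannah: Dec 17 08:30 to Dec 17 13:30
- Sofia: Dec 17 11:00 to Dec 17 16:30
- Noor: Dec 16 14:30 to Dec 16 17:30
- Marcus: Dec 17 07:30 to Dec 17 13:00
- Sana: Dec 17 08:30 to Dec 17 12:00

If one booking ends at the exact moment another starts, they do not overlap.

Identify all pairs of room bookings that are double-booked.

Elena & Kenji, Elena & Lucia, Elena & Noor, Hannah & Marcus, Hannah & Sana, Hannah & Sofia, Kenji & Noor, Lucia & Noor, Marcus & Sana, Marcus & Sofia, Sana & Sofia

Two intervals overlap when each starts before the other ends.
Sorted by start: Lucia, Elena, Noor, Kenji, Tariq, Marcus, Hannah, Sana, Sofia.
Elena starts before Lucia ends → Lucia and Elena overlap.
Noor starts before Lucia ends → Lucia and Noor overlap.
Kenji starts exactly when Lucia ends (back-to-back, no overlap), so Lucia has no further overlaps.
Noor starts before Elena ends → Elena and Noor overlap.
Kenji starts before Elena ends → Elena and Kenji overlap.
Tariq starts after Elena ends, so Elena has no further overlaps.
Kenji starts before Noor ends → Noor and Kenji overlap.
Tariq starts after Noor ends, so Noor has no further overlaps.
Tariq starts after Kenji ends, so Kenji has no further overlaps.
Marcus starts after Tariq ends, so Tariq has no further overlaps.
Hannah starts before Marcus ends → Marcus and Hannah overlap.
Sana starts before Marcus ends → Marcus and Sana overlap.
Sofia starts before Marcus ends → Marcus and Sofia overlap.
Sana starts before Hannah ends → Hannah and Sana overlap.
Sofia starts before Hannah ends → Hannah and Sofia overlap.
Sofia starts before Sana ends → Sana and Sofia overlap.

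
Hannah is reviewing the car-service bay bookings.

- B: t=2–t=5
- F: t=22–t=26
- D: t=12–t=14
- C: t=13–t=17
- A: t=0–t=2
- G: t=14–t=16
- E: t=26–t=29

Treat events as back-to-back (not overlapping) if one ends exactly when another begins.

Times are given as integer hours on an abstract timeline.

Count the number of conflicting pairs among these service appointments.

Two intervals overlap when each starts before the other ends.
Sorted by start: A, B, D, C, G, F, E.
B starts exactly when A ends (back-to-back, no overlap); A is clear from here.
D starts after B ends; B is clear from here.
C starts before D ends → D and C overlap.
G starts exactly when D ends (back-to-back, no overlap); D is clear from here.
G starts before C ends → C and G overlap.
F starts after C ends; C is clear from here.
F starts after G ends; G is clear from here.
E starts exactly when F ends (back-to-back, no overlap).
Overlapping pairs: C & D, C & G — 2 in total.

2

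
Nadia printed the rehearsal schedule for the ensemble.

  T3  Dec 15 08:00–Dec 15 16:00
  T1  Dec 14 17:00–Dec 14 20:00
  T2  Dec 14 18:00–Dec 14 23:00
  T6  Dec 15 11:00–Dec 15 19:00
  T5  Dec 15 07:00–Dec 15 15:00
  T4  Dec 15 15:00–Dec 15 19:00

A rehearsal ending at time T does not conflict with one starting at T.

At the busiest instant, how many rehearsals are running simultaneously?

Sort all start/end points and keep a running count:
Dec 14 17:00 start T1 → 1
Dec 14 18:00 start T2 → 2
Dec 14 20:00 end T1 → 1
Dec 14 23:00 end T2 → 0
Dec 15 07:00 start T5 → 1
Dec 15 08:00 start T3 → 2
Dec 15 11:00 start T6 → 3
Dec 15 15:00 end T5 → 2
Dec 15 15:00 start T4 → 3
Dec 15 16:00 end T3 → 2
Dec 15 19:00 end T4 → 1
Dec 15 19:00 end T6 → 0
Peak is 3, at Dec 15 11:00 (T3, T5, T6).

3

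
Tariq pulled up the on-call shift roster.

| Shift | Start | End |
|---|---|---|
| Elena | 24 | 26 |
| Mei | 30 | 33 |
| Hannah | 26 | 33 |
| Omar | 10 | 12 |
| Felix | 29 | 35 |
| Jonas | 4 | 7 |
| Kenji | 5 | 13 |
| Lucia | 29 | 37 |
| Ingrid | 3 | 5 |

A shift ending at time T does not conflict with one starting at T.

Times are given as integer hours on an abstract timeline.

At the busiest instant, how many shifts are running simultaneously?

4

Sweep the timeline, counting +1 at each start and −1 at each end (ends before starts at a tie):
3 start Ingrid → 1
4 start Jonas → 2
5 end Ingrid → 1
5 start Kenji → 2
7 end Jonas → 1
10 start Omar → 2
12 end Omar → 1
13 end Kenji → 0
24 start Elena → 1
26 end Elena → 0
26 start Hannah → 1
29 start Felix → 2
29 start Lucia → 3
30 start Mei → 4
33 end Hannah → 3
33 end Mei → 2
35 end Felix → 1
37 end Lucia → 0
Peak is 4, at 30 (Felix, Hannah, Lucia, Mei).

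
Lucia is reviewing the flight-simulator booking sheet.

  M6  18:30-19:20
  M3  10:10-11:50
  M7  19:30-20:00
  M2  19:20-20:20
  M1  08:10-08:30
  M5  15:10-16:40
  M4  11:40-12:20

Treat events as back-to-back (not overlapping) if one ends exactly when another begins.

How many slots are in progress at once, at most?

2

Sweep the timeline, counting +1 at each start and −1 at each end (ends before starts at a tie):
08:10 start M1 → 1
08:30 end M1 → 0
10:10 start M3 → 1
11:40 start M4 → 2
11:50 end M3 → 1
12:20 end M4 → 0
15:10 start M5 → 1
16:40 end M5 → 0
18:30 start M6 → 1
19:20 end M6 → 0
19:20 start M2 → 1
19:30 start M7 → 2
20:00 end M7 → 1
20:20 end M2 → 0
Peak is 2, at 11:40 (M3, M4).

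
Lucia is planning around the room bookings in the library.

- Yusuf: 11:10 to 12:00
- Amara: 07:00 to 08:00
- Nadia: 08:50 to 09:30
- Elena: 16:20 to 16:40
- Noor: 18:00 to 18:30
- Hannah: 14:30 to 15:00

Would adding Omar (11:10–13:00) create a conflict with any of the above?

Yes — it overlaps Yusuf

Amara: ends 08:00 at or before Omar starts 11:10 → clear.
Nadia: ends 09:30 at or before Omar starts 11:10 → clear.
Yusuf: starts 11:10 before Omar ends 13:00, and ends 12:00 after Omar starts 11:10 → overlap.
Hannah: starts 14:30 at or after Omar ends 13:00 → clear.
Elena: starts 16:20 at or after Omar ends 13:00 → clear.
Noor: starts 18:00 at or after Omar ends 13:00 → clear.
Omar overlaps Yusuf.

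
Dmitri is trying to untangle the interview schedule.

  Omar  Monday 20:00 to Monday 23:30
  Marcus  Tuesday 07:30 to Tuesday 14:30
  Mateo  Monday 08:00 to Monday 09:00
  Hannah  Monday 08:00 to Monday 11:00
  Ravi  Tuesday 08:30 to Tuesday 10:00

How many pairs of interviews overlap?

2

Check each pair: they overlap iff neither finishes before the other starts.
Sorted by start: Mateo, Hannah, Omar, Marcus, Ravi.
Hannah starts before Mateo ends → Mateo and Hannah overlap.
Omar starts after Mateo ends, so Mateo has no further overlaps.
Omar starts after Hannah ends, so Hannah has no further overlaps.
Marcus starts after Omar ends, so Omar has no further overlaps.
Ravi starts before Marcus ends → Marcus and Ravi overlap.
Overlapping pairs: Hannah & Mateo, Marcus & Ravi — 2 in total.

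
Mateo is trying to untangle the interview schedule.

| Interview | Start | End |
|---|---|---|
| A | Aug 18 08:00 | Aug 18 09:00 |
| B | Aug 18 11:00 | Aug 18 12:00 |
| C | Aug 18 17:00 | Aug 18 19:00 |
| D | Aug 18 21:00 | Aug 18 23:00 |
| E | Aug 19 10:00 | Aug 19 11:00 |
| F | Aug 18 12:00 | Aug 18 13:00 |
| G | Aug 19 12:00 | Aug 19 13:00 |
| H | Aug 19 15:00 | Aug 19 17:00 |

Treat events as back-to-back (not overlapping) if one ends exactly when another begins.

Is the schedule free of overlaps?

Sorted by start: A, B, F, C, D, E, G, H.
B starts after A ends, so nothing later overlaps A either.
F starts exactly when B ends (back-to-back, no overlap), so nothing later overlaps B either.
C starts after F ends, so nothing later overlaps F either.
D starts after C ends, so nothing later overlaps C either.
E starts after D ends, so nothing later overlaps D either.
G starts after E ends, so nothing later overlaps E either.
H starts after G ends.
Every pair is clear; the schedule has no overlaps.

Yes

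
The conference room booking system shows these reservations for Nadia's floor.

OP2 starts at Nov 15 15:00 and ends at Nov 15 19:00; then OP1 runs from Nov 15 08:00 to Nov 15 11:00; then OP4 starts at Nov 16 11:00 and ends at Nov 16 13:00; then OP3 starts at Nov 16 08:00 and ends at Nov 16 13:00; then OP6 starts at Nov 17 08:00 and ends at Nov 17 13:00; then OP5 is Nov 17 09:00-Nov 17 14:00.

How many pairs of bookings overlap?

Sorted by start: OP1, OP2, OP3, OP4, OP6, OP5.
OP2 starts after OP1 ends; OP1 is clear from here.
OP3 starts after OP2 ends; OP2 is clear from here.
OP4 starts before OP3 ends → OP3 and OP4 overlap.
OP6 starts after OP3 ends; OP3 is clear from here.
OP6 starts after OP4 ends; OP4 is clear from here.
OP5 starts before OP6 ends → OP6 and OP5 overlap.
Overlapping pairs: OP3 & OP4, OP5 & OP6 — 2 in total.

2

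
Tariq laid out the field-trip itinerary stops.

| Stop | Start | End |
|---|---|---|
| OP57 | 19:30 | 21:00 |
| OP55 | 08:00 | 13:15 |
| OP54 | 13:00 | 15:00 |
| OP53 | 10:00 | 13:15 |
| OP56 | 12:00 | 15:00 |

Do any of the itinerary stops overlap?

Yes

Two intervals overlap when each starts before the other ends.
Sorted by start: OP55, OP53, OP56, OP54, OP57.
OP53 starts before OP55 ends → OP55 and OP53 overlap.
That's a conflict, so the schedule is not conflict-free.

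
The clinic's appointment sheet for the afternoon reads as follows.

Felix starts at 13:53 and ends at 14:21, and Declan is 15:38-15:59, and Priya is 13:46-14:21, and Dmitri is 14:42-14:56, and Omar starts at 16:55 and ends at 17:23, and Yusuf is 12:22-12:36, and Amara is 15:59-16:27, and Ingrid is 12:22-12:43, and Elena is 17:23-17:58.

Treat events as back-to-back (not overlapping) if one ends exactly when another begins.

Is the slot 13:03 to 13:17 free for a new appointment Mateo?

Ingrid: ends 12:43 at or before Mateo starts 13:03 → clear.
Yusuf: ends 12:36 at or before Mateo starts 13:03 → clear.
Priya: starts 13:46 at or after Mateo ends 13:17 → clear.
Felix: starts 13:53 at or after Mateo ends 13:17 → clear.
Dmitri: starts 14:42 at or after Mateo ends 13:17 → clear.
Declan: starts 15:38 at or after Mateo ends 13:17 → clear.
Amara: starts 15:59 at or after Mateo ends 13:17 → clear.
Omar: starts 16:55 at or after Mateo ends 13:17 → clear.
Elena: starts 17:23 at or after Mateo ends 13:17 → clear.

Yes — the slot is free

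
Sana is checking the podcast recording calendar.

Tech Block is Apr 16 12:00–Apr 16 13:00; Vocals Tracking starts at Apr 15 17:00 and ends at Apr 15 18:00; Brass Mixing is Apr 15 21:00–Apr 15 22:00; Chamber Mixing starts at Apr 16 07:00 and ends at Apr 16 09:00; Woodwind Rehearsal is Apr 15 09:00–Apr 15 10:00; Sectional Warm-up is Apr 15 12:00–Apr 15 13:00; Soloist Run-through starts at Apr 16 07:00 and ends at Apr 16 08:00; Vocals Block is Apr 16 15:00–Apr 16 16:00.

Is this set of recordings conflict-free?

No

Sorted by start: Woodwind Rehearsal, Sectional Warm-up, Vocals Tracking, Brass Mixing, Chamber Mixing, Soloist Run-through, Tech Block, Vocals Block.
Sectional Warm-up starts after Woodwind Rehearsal ends; Woodwind Rehearsal is clear from here.
Vocals Tracking starts after Sectional Warm-up ends; Sectional Warm-up is clear from here.
Brass Mixing starts after Vocals Tracking ends; Vocals Tracking is clear from here.
Chamber Mixing starts after Brass Mixing ends; Brass Mixing is clear from here.
Soloist Run-through starts before Chamber Mixing ends → Chamber Mixing and Soloist Run-through overlap.
That's a conflict, so the schedule is not conflict-free.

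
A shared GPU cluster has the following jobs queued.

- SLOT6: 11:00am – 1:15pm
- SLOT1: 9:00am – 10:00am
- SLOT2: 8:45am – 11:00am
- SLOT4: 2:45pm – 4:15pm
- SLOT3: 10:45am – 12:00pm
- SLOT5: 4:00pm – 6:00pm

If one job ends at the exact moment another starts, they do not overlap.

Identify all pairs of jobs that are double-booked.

Sorted by start: SLOT2, SLOT1, SLOT3, SLOT6, SLOT4, SLOT5.
SLOT1 starts before SLOT2 ends → SLOT2 and SLOT1 overlap.
SLOT3 starts before SLOT2 ends → SLOT2 and SLOT3 overlap.
SLOT6 starts exactly when SLOT2 ends (back-to-back, no overlap), so nothing later overlaps SLOT2 either.
SLOT3 starts after SLOT1 ends, so nothing later overlaps SLOT1 either.
SLOT6 starts before SLOT3 ends → SLOT3 and SLOT6 overlap.
SLOT4 starts after SLOT3 ends, so nothing later overlaps SLOT3 either.
SLOT4 starts after SLOT6 ends, so nothing later overlaps SLOT6 either.
SLOT5 starts before SLOT4 ends → SLOT4 and SLOT5 overlap.

SLOT1 & SLOT2, SLOT2 & SLOT3, SLOT3 & SLOT6, SLOT4 & SLOT5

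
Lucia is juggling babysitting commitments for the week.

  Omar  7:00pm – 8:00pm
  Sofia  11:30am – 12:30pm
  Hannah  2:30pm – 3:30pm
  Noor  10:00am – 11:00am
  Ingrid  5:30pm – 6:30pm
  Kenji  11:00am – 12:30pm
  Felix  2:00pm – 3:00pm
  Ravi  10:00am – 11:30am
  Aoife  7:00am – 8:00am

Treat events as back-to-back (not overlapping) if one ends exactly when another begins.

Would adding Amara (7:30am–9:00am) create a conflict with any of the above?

Aoife: starts 7:00am before Amara ends 9:00am, and ends 8:00am after Amara starts 7:30am → overlap.
Noor: starts 10:00am at or after Amara ends 9:00am → clear.
Ravi: starts 10:00am at or after Amara ends 9:00am → clear.
Kenji: starts 11:00am at or after Amara ends 9:00am → clear.
Sofia: starts 11:30am at or after Amara ends 9:00am → clear.
Felix: starts 2:00pm at or after Amara ends 9:00am → clear.
Hannah: starts 2:30pm at or after Amara ends 9:00am → clear.
Ingrid: starts 5:30pm at or after Amara ends 9:00am → clear.
Omar: starts 7:00pm at or after Amara ends 9:00am → clear.
Amara overlaps Aoife.

Yes — it overlaps Aoife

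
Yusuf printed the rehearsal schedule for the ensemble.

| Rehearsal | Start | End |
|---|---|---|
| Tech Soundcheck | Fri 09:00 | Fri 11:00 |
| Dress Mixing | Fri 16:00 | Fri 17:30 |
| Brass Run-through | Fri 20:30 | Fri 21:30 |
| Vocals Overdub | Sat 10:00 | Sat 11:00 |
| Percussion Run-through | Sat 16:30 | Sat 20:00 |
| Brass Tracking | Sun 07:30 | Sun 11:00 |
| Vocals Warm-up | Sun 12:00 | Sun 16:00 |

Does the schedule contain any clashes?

No

Sorted by start: Tech Soundcheck, Dress Mixing, Brass Run-through, Vocals Overdub, Percussion Run-through, Brass Tracking, Vocals Warm-up.
Dress Mixing starts after Tech Soundcheck ends — done with Tech Soundcheck.
Brass Run-through starts after Dress Mixing ends — done with Dress Mixing.
Vocals Overdub starts after Brass Run-through ends — done with Brass Run-through.
Percussion Run-through starts after Vocals Overdub ends — done with Vocals Overdub.
Brass Tracking starts after Percussion Run-through ends — done with Percussion Run-through.
Vocals Warm-up starts after Brass Tracking ends.
Every pair is clear; the schedule has no overlaps.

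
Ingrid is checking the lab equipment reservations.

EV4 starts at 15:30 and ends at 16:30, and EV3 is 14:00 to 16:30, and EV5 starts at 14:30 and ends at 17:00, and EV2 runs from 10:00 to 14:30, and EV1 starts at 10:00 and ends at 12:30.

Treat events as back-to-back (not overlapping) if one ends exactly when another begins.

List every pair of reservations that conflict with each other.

Sorted by start: EV1, EV2, EV3, EV5, EV4.
EV2 starts before EV1 ends → EV1 and EV2 overlap.
EV3 starts after EV1 ends, so EV1 has no further overlaps.
EV3 starts before EV2 ends → EV2 and EV3 overlap.
EV5 starts exactly when EV2 ends (back-to-back, no overlap), so EV2 has no further overlaps.
EV5 starts before EV3 ends → EV3 and EV5 overlap.
EV4 starts before EV3 ends → EV3 and EV4 overlap.
EV4 starts before EV5 ends → EV5 and EV4 overlap.

EV1 & EV2, EV2 & EV3, EV3 & EV4, EV3 & EV5, EV4 & EV5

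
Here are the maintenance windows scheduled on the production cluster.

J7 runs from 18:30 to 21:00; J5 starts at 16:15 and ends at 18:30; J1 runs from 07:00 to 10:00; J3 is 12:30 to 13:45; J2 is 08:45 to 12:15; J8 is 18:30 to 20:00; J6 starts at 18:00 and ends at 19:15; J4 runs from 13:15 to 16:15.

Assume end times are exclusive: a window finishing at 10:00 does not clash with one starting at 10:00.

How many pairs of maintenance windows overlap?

6

Sorted by start: J1, J2, J3, J4, J5, J6, J7, J8.
J2 starts before J1 ends → J1 and J2 overlap.
J3 starts after J1 ends; J1 is clear from here.
J3 starts after J2 ends; J2 is clear from here.
J4 starts before J3 ends → J3 and J4 overlap.
J5 starts after J3 ends; J3 is clear from here.
J5 starts exactly when J4 ends (back-to-back, no overlap); J4 is clear from here.
J6 starts before J5 ends → J5 and J6 overlap.
J7 starts exactly when J5 ends (back-to-back, no overlap); J5 is clear from here.
J7 starts before J6 ends → J6 and J7 overlap.
J8 starts before J6 ends → J6 and J8 overlap.
J8 starts before J7 ends → J7 and J8 overlap.
Overlapping pairs: J1 & J2, J3 & J4, J5 & J6, J6 & J7, J6 & J8, J7 & J8 — 6 in total.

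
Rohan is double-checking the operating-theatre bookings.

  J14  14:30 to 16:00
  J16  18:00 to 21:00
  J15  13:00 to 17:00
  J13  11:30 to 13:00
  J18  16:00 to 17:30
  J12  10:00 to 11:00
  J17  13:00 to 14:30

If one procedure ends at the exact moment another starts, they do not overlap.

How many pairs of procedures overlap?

3

Sorted by start: J12, J13, J15, J17, J14, J18, J16.
J13 starts after J12 ends — done with J12.
J15 starts exactly when J13 ends (back-to-back, no overlap) — done with J13.
J17 starts before J15 ends → J15 and J17 overlap.
J14 starts before J15 ends → J15 and J14 overlap.
J18 starts before J15 ends → J15 and J18 overlap.
J16 starts after J15 ends.
J14 starts exactly when J17 ends (back-to-back, no overlap) — done with J17.
J18 starts exactly when J14 ends (back-to-back, no overlap) — done with J14.
J16 starts after J18 ends.
Overlapping pairs: J14 & J15, J15 & J17, J15 & J18 — 3 in total.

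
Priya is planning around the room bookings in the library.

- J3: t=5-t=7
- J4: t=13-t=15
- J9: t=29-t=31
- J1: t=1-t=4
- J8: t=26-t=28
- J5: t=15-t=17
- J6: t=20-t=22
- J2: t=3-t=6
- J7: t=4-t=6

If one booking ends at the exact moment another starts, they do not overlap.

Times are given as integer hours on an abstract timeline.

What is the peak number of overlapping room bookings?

Sweep the timeline, counting +1 at each start and −1 at each end (ends before starts at a tie):
t=1 start J1 → 1
t=3 start J2 → 2
t=4 end J1 → 1
t=4 start J7 → 2
t=5 start J3 → 3
t=6 end J2 → 2
t=6 end J7 → 1
t=7 end J3 → 0
t=13 start J4 → 1
t=15 end J4 → 0
t=15 start J5 → 1
t=17 end J5 → 0
t=20 start J6 → 1
t=22 end J6 → 0
t=26 start J8 → 1
t=28 end J8 → 0
t=29 start J9 → 1
t=31 end J9 → 0
Peak is 3, at t=5 (J2, J3, J7).

3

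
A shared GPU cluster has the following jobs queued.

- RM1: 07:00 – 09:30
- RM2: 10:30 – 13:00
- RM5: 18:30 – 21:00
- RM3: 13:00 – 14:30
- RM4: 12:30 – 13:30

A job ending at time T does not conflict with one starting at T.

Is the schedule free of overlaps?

Check each pair: they overlap iff neither finishes before the other starts.
Sorted by start: RM1, RM2, RM4, RM3, RM5.
RM2 starts after RM1 ends, so nothing later overlaps RM1 either.
RM4 starts before RM2 ends → RM2 and RM4 overlap.
That's a conflict, so the schedule is not conflict-free.

No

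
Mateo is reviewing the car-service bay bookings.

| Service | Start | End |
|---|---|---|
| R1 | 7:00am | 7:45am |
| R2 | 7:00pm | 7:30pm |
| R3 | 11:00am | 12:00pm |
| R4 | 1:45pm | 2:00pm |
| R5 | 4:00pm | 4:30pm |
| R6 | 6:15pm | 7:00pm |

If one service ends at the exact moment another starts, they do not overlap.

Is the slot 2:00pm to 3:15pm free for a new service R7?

R1: ends 7:45am at or before R7 starts 2:00pm → clear.
R3: ends 12:00pm at or before R7 starts 2:00pm → clear.
R4: ends 2:00pm at or before R7 starts 2:00pm → clear.
R5: starts 4:00pm at or after R7 ends 3:15pm → clear.
R6: starts 6:15pm at or after R7 ends 3:15pm → clear.
R2: starts 7:00pm at or after R7 ends 3:15pm → clear.

Yes — the slot is free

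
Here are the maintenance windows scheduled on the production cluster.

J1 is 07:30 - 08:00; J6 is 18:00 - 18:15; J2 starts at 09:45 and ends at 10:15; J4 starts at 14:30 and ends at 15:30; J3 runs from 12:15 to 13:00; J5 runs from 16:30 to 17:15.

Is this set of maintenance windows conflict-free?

Yes

Sorted by start: J1, J2, J3, J4, J5, J6.
J2 starts after J1 ends, so nothing later overlaps J1 either.
J3 starts after J2 ends, so nothing later overlaps J2 either.
J4 starts after J3 ends, so nothing later overlaps J3 either.
J5 starts after J4 ends, so nothing later overlaps J4 either.
J6 starts after J5 ends.
Every pair is clear; the schedule has no overlaps.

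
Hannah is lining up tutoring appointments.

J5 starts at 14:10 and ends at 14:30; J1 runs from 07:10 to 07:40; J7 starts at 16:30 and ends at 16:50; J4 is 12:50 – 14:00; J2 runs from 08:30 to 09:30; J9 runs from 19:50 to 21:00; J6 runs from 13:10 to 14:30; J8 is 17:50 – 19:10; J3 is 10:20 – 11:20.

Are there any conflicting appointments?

Sorted by start: J1, J2, J3, J4, J6, J5, J7, J8, J9.
J2 starts after J1 ends, so J1 has no further overlaps.
J3 starts after J2 ends, so J2 has no further overlaps.
J4 starts after J3 ends, so J3 has no further overlaps.
J6 starts before J4 ends → J4 and J6 overlap.
That's a conflict, so the schedule is not conflict-free.

Yes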